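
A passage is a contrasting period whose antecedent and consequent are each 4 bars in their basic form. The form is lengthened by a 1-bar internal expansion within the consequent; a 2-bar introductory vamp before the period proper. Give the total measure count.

11 measures

Basic contrasting period: 4 + 4 = 8 bars.
8 (basic form) + 1 (internal expansion) + 2 (introduction) = 11.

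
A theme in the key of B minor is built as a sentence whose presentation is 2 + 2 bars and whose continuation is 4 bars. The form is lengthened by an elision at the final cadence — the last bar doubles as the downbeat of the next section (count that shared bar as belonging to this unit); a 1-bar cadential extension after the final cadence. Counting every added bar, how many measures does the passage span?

9 measures

Basic sentence: 2 + 2 + 4 = 8 bars.
8 (basic form) + 1 (cadential extension) = 9.
The elision shares a bar with the next section but does not change this unit's count.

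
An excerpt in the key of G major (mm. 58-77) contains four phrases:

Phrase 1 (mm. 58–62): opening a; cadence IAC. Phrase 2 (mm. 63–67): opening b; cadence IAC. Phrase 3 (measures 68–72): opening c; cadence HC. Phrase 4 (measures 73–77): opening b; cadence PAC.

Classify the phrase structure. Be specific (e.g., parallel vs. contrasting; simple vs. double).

contrasting double period

Four phrases in two halves: the first half (mm. 58–67) ends with an imperfect authentic cadence, the second (measures 68–77) with a perfect authentic cadence — a large antecedent–consequent pair, i.e. a double period.
Phrase 3 begins with different material from phrase 1, making it contrasting.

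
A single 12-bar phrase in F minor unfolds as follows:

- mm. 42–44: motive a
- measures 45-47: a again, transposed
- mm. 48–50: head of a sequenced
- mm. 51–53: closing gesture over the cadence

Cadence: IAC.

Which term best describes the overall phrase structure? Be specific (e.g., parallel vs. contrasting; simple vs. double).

sentence

Basic idea (mm. 42–44) + its repetition (measures 45–47) form the presentation; fragmentation and cadence (measures 48–53) form the continuation — the 12-bar whole is a sentence.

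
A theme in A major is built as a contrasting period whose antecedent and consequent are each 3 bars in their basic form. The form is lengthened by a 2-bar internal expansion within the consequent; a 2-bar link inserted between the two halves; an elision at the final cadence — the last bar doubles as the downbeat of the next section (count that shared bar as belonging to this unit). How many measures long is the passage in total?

10 measures

Basic contrasting period: 3 + 3 = 6 bars.
6 (basic form) + 2 (internal expansion) + 2 (link) = 10.
The elision shares a bar with the next section but does not change this unit's count.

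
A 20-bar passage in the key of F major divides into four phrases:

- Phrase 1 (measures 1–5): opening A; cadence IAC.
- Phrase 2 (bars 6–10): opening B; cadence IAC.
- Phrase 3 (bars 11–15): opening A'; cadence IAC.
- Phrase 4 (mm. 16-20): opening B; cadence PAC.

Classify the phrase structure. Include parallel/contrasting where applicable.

parallel double period

Four phrases in two halves: the first half (bars 1-10) ends with an imperfect authentic cadence, the second (mm. 11–20) with a perfect authentic cadence — a large antecedent–consequent pair, i.e. a double period.
Phrase 3 begins with the same material as phrase 1, making it parallel.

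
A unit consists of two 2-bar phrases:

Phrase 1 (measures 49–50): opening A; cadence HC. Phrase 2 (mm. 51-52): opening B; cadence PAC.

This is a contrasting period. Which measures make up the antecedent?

The phrase ending with the weaker cadence (half cadence) is the antecedent; the one ending more conclusively (perfect authentic cadence) is the consequent. The antecedent is measures 49–50.

measures 49–50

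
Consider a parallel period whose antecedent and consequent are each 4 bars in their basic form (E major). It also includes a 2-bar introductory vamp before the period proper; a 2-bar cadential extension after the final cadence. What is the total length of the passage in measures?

Basic parallel period: 4 + 4 = 8 bars.
8 (basic form) + 2 (introduction) + 2 (cadential extension) = 12.

12 measures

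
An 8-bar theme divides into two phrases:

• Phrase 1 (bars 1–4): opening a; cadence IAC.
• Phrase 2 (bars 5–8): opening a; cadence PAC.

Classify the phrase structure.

parallel period

Phrase 1 ends with an imperfect authentic cadence (weaker) and phrase 2 with a perfect authentic cadence (stronger): antecedent + consequent = a period.
The two phrases open with the same material (a / a), so the period is parallel.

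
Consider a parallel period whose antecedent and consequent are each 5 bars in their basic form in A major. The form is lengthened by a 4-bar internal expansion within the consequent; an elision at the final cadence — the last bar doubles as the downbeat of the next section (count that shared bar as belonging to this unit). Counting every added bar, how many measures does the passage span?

Basic parallel period: 5 + 5 = 10 bars.
10 (basic form) + 4 (internal expansion) = 14.
The elision shares a bar with the next section but does not change this unit's count.

14 measures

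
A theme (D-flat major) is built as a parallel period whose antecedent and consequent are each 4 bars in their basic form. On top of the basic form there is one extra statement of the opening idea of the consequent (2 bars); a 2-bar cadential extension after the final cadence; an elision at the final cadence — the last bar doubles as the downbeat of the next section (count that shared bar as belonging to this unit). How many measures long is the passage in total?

12 measures

Basic parallel period: 4 + 4 = 8 bars.
8 (basic form) + 2 (extra statement) + 2 (cadential extension) = 12.
The elision shares a bar with the next section but does not change this unit's count.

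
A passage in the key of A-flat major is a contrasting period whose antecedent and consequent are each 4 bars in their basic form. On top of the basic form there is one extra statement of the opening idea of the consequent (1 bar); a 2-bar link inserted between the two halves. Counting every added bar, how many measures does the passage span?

Basic contrasting period: 4 + 4 = 8 bars.
8 (basic form) + 1 (extra statement) + 2 (link) = 11.

11 measures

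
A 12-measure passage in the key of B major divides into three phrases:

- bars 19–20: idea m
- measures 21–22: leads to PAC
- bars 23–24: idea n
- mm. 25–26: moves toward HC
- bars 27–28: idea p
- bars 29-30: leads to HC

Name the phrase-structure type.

The final phrase closes with a half cadence, which is not stronger than the preceding half cadence; the 3 phrases lack an overall antecedent–consequent design and so form a phrase group.

phrase group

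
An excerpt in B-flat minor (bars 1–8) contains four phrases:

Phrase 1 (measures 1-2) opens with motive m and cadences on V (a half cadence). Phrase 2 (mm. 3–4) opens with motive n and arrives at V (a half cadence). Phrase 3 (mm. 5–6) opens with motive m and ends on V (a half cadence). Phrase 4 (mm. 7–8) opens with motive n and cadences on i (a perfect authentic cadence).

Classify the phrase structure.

parallel double period

Four phrases in two halves: the first half (bars 1–4) ends with a half cadence, the second (bars 5–8) with a perfect authentic cadence — a large antecedent–consequent pair, i.e. a double period.
Phrase 3 begins with the same material as phrase 1, making it parallel.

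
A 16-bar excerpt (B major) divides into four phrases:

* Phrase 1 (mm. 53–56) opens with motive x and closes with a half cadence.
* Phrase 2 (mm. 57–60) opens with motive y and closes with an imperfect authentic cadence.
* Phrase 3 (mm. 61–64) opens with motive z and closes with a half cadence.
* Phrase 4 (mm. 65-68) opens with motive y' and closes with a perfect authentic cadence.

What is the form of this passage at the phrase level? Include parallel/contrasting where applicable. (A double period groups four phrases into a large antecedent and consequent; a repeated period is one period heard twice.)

contrasting double period

Four phrases in two halves: the first half (bars 53–60) ends with an imperfect authentic cadence, the second (mm. 61-68) with a perfect authentic cadence — a large antecedent–consequent pair, i.e. a double period.
Phrase 3 begins with different material from phrase 1, making it contrasting.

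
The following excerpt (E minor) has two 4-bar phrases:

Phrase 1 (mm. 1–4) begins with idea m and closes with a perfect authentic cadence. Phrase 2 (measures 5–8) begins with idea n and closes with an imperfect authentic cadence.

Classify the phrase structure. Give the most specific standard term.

phrase group

The second phrase closes with an imperfect authentic cadence, which is not stronger than the first phrase's perfect authentic cadence; without a weak→strong cadential pair there is no antecedent–consequent relationship, so this is a phrase group rather than a period.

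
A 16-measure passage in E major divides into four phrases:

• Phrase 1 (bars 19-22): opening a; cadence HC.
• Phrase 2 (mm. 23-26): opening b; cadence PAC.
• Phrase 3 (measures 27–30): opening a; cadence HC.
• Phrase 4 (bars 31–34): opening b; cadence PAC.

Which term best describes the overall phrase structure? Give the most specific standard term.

The cadence pattern HC–PAC–HC–PAC is weak–strong twice, and phrases 3–4 restate phrases 1–2: a period heard twice, not a double period (which would end weakly at phrase 2).

repeated period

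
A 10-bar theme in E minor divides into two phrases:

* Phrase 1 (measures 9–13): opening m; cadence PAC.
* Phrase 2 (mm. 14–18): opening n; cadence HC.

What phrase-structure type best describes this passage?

The second phrase closes with a half cadence, which is not stronger than the first phrase's perfect authentic cadence; without a weak→strong cadential pair there is no antecedent–consequent relationship, so this is a phrase group rather than a period.

phrase group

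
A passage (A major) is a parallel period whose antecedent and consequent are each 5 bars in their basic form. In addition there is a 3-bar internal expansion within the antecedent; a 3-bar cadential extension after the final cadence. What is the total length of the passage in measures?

16 measures

Basic parallel period: 5 + 5 = 10 bars.
10 (basic form) + 3 (internal expansion) + 3 (cadential extension) = 16.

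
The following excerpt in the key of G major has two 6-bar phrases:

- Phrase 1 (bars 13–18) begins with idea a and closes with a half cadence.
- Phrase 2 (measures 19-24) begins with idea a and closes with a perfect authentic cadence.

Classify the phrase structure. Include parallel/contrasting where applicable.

parallel period

Phrase 1 ends with a half cadence (weaker) and phrase 2 with a perfect authentic cadence (stronger): antecedent + consequent = a period.
The two phrases open with the same material (a / a), so the period is parallel.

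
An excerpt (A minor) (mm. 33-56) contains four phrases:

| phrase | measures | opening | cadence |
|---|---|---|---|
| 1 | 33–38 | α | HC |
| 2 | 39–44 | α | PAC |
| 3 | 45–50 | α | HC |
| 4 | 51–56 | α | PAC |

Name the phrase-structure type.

repeated period

The cadence pattern HC–PAC–HC–PAC is weak–strong twice, and phrases 3–4 restate phrases 1–2: a period heard twice, not a double period (which would end weakly at phrase 2).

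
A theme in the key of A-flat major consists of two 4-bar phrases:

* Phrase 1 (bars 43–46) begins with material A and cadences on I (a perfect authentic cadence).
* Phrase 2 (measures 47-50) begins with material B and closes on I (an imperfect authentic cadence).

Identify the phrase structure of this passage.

phrase group

The second phrase closes with an imperfect authentic cadence, which is not stronger than the first phrase's perfect authentic cadence; without a weak→strong cadential pair there is no antecedent–consequent relationship, so this is a phrase group rather than a period.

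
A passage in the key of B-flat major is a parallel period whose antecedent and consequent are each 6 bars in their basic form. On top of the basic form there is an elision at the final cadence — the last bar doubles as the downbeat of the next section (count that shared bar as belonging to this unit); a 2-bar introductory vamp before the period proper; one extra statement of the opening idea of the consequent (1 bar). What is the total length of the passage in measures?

15 measures

Basic parallel period: 6 + 6 = 12 bars.
12 (basic form) + 2 (introduction) + 1 (extra statement) = 15.
The elision shares a bar with the next section but does not change this unit's count.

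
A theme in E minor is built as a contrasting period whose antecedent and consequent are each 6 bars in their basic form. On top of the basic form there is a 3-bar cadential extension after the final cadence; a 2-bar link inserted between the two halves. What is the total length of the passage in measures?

Basic contrasting period: 6 + 6 = 12 bars.
12 (basic form) + 3 (cadential extension) + 2 (link) = 17.

17 measures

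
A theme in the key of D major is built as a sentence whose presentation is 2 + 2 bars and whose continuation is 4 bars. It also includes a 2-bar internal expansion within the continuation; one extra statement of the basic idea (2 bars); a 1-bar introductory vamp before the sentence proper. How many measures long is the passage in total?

Basic sentence: 2 + 2 + 4 = 8 bars.
8 (basic form) + 2 (internal expansion) + 2 (extra statement) + 1 (introduction) = 13.

13 measures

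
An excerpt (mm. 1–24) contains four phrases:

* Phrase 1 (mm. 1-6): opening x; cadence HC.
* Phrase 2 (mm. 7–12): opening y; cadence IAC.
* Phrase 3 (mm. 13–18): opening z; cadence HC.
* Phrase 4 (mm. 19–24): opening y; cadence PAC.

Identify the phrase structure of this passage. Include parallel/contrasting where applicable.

contrasting double period

Four phrases in two halves: the first half (measures 1–12) ends with an imperfect authentic cadence, the second (bars 13–24) with a perfect authentic cadence — a large antecedent–consequent pair, i.e. a double period.
Phrase 3 begins with different material from phrase 1, making it contrasting.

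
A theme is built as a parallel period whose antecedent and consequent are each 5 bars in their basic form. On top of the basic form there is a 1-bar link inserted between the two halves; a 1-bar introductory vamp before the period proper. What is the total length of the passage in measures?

Basic parallel period: 5 + 5 = 10 bars.
10 (basic form) + 1 (link) + 1 (introduction) = 12.

12 measures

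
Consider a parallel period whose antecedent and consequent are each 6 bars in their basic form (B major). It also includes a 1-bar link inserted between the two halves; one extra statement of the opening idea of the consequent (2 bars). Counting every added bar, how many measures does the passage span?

Basic parallel period: 6 + 6 = 12 bars.
12 (basic form) + 1 (link) + 2 (extra statement) = 15.

15 measures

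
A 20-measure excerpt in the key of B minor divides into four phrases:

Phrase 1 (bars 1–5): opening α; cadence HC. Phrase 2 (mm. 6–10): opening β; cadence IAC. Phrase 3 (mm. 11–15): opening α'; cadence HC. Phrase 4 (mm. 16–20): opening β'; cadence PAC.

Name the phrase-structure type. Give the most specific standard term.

Four phrases in two halves: the first half (bars 1–10) ends with an imperfect authentic cadence, the second (measures 11–20) with a perfect authentic cadence — a large antecedent–consequent pair, i.e. a double period.
Phrase 3 begins with the same material as phrase 1, making it parallel.

parallel double period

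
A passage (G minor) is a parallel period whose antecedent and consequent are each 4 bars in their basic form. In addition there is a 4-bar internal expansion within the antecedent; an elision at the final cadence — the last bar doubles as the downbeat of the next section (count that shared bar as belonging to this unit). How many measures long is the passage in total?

12 measures

Basic parallel period: 4 + 4 = 8 bars.
8 (basic form) + 4 (internal expansion) = 12.
The elision shares a bar with the next section but does not change this unit's count.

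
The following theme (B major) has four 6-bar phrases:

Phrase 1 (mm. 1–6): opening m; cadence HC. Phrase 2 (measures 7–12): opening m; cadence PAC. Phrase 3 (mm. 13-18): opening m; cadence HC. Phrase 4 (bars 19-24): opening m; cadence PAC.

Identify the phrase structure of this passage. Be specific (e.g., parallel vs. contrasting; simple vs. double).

The cadence pattern HC–PAC–HC–PAC is weak–strong twice, and phrases 3–4 restate phrases 1–2: a period heard twice, not a double period (which would end weakly at phrase 2).

repeated period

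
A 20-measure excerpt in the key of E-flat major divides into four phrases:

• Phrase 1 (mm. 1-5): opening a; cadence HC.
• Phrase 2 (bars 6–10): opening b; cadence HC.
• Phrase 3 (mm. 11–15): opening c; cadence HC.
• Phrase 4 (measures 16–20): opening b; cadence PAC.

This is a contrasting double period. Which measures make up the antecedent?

In a double period the first pair of phrases (ending half cadence) is the large antecedent and the second pair (ending perfect authentic cadence) is the large consequent; the antecedent is measures 1–10.

measures 1–10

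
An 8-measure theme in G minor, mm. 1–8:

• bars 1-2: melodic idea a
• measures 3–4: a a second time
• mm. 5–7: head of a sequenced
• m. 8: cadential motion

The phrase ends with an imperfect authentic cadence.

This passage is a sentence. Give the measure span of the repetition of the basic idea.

measures 3–4

The presentation of a sentence is the basic idea (mm. 1–2) plus its repetition (mm. 3–4); the repetition of the basic idea is therefore bars 3-4.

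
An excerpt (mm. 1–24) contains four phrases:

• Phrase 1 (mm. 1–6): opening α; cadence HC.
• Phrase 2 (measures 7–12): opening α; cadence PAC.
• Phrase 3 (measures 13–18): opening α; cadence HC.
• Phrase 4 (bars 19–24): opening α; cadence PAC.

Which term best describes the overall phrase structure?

repeated period

The cadence pattern HC–PAC–HC–PAC is weak–strong twice, and phrases 3–4 restate phrases 1–2: a period heard twice, not a double period (which would end weakly at phrase 2).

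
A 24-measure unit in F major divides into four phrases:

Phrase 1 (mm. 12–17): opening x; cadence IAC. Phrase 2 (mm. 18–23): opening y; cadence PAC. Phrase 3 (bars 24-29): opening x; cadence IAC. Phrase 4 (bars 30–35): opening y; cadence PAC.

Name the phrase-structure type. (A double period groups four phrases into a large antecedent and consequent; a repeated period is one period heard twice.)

The cadence pattern IAC–PAC–IAC–PAC is weak–strong twice, and phrases 3–4 restate phrases 1–2: a period heard twice, not a double period (which would end weakly at phrase 2).

repeated period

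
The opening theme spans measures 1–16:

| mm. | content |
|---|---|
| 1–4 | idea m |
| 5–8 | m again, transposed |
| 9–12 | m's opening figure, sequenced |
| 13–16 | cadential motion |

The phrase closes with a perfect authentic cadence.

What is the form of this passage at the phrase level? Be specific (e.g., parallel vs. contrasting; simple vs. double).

sentence

Basic idea (measures 1–4) + its repetition (measures 5-8) form the presentation; fragmentation and cadence (bars 9-16) form the continuation — the 16-bar whole is a sentence.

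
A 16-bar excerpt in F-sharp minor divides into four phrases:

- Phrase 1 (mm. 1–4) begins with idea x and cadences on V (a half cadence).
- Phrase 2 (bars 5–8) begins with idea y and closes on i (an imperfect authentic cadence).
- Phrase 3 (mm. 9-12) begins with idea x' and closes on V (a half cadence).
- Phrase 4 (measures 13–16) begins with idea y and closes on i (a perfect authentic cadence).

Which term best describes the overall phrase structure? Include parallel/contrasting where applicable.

Four phrases in two halves: the first half (mm. 1–8) ends with an imperfect authentic cadence, the second (bars 9–16) with a perfect authentic cadence — a large antecedent–consequent pair, i.e. a double period.
Phrase 3 begins with the same material as phrase 1, making it parallel.

parallel double period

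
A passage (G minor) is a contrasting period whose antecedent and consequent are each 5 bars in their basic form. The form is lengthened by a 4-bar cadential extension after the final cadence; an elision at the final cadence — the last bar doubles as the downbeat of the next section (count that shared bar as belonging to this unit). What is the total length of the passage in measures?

14 measures

Basic contrasting period: 5 + 5 = 10 bars.
10 (basic form) + 4 (cadential extension) = 14.
The elision shares a bar with the next section but does not change this unit's count.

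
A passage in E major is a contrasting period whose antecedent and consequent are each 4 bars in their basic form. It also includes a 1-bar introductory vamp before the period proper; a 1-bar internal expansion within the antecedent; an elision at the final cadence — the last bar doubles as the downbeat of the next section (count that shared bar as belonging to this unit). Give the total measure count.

10 measures

Basic contrasting period: 4 + 4 = 8 bars.
8 (basic form) + 1 (introduction) + 1 (internal expansion) = 10.
The elision shares a bar with the next section but does not change this unit's count.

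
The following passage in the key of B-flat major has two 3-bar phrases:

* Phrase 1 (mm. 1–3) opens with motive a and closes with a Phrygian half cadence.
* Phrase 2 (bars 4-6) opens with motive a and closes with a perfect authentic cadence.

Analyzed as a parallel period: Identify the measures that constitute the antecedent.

The antecedent is the phrase ending with the weaker cadence (Phrygian half cadence, phrase 1) and the consequent the one ending more conclusively (perfect authentic cadence, phrase 2); the antecedent is mm. 1-3.

measures 1–3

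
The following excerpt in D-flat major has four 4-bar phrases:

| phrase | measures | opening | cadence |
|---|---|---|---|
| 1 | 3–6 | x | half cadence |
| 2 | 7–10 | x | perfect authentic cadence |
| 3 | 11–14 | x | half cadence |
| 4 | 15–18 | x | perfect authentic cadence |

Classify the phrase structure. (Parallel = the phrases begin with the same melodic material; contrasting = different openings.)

repeated period

The cadence pattern HC–PAC–HC–PAC is weak–strong twice, and phrases 3–4 restate phrases 1–2: a period heard twice, not a double period (which would end weakly at phrase 2).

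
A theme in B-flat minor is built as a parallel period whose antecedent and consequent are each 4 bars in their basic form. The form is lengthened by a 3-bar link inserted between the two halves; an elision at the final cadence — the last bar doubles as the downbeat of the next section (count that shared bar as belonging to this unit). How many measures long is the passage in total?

Basic parallel period: 4 + 4 = 8 bars.
8 (basic form) + 3 (link) = 11.
The elision shares a bar with the next section but does not change this unit's count.

11 measures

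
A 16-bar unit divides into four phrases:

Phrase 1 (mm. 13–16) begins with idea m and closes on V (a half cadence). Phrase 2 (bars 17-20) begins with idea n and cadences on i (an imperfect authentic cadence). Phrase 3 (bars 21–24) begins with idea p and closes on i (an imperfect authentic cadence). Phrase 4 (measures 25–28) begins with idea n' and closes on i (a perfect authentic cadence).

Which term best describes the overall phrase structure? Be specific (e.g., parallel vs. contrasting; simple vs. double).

Four phrases in two halves: the first half (bars 13–20) ends with an imperfect authentic cadence, the second (mm. 21–28) with a perfect authentic cadence — a large antecedent–consequent pair, i.e. a double period.
Phrase 3 begins with different material from phrase 1, making it contrasting.

contrasting double period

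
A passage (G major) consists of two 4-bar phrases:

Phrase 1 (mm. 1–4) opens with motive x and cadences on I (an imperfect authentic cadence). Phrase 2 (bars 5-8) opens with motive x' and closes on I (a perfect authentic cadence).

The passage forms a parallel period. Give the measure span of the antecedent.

measures 1–4

The phrase ending with the weaker cadence (imperfect authentic cadence) is the antecedent; the one ending more conclusively (perfect authentic cadence) is the consequent. The antecedent is measures 1–4.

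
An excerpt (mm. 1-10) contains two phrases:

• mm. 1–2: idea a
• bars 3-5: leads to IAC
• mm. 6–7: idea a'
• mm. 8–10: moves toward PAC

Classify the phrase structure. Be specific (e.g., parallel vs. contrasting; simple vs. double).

Phrase 1 ends with an imperfect authentic cadence (weaker) and phrase 2 with a perfect authentic cadence (stronger): antecedent + consequent = a period.
The two phrases open with the same material (a / a'), so the period is parallel.

parallel period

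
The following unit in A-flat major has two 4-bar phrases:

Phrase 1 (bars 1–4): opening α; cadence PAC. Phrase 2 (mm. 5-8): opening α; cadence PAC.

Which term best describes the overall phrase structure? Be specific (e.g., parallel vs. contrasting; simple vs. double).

repeated phrase

Both phrases have the same opening (α) and the same cadence (perfect authentic cadence): the second is a restatement, not a consequent, so this is a repeated phrase rather than a period.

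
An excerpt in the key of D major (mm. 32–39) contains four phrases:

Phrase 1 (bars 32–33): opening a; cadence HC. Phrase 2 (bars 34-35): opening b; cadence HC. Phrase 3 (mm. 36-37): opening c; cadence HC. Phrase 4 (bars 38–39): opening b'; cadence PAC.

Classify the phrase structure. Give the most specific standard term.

Four phrases in two halves: the first half (mm. 32–35) ends with a half cadence, the second (bars 36-39) with a perfect authentic cadence — a large antecedent–consequent pair, i.e. a double period.
Phrase 3 begins with different material from phrase 1, making it contrasting.

contrasting double period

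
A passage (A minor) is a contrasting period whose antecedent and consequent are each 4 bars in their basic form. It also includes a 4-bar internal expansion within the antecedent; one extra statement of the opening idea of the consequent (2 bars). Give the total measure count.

Basic contrasting period: 4 + 4 = 8 bars.
8 (basic form) + 4 (internal expansion) + 2 (extra statement) = 14.

14 measures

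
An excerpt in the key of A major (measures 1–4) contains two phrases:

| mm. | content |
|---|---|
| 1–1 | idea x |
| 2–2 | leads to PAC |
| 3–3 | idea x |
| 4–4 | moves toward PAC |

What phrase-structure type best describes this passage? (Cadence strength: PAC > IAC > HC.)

Both phrases have the same opening (x) and the same cadence (perfect authentic cadence): the second is a restatement, not a consequent, so this is a repeated phrase rather than a period.

repeated phrase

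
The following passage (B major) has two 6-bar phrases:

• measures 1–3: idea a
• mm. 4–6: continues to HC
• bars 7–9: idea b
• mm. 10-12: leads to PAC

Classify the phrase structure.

contrasting period

Phrase 1 ends with a half cadence (weaker) and phrase 2 with a perfect authentic cadence (stronger): antecedent + consequent = a period.
The two phrases open with different material (a / b), so the period is contrasting.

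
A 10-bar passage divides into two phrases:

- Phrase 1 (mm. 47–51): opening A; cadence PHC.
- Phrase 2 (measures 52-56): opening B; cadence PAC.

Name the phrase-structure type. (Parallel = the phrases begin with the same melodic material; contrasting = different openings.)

Phrase 1 ends with a Phrygian half cadence (weaker) and phrase 2 with a perfect authentic cadence (stronger): antecedent + consequent = a period.
The two phrases open with different material (A / B), so the period is contrasting.

contrasting period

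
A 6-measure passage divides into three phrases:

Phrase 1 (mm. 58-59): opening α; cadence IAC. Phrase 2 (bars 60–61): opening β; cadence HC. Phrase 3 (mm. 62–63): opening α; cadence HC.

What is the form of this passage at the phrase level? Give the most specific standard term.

The final phrase closes with a half cadence, which is not stronger than the preceding half cadence; the 3 phrases lack an overall antecedent–consequent design and so form a phrase group.

phrase group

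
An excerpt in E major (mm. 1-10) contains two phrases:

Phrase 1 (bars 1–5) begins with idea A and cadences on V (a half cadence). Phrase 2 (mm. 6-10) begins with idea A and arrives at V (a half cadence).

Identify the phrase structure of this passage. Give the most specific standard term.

Both phrases have the same opening (A) and the same cadence (half cadence): the second is a restatement, not a consequent, so this is a repeated phrase rather than a period.

repeated phrase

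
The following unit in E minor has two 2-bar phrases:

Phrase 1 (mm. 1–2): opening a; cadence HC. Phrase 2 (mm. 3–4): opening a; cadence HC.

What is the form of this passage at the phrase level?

repeated phrase

Both phrases have the same opening (a) and the same cadence (half cadence): the second is a restatement, not a consequent, so this is a repeated phrase rather than a period.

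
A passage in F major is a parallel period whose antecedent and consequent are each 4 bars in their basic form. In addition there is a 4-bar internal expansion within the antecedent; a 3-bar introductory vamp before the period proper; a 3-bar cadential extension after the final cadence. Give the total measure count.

18 measures

Basic parallel period: 4 + 4 = 8 bars.
8 (basic form) + 4 (internal expansion) + 3 (introduction) + 3 (cadential extension) = 18.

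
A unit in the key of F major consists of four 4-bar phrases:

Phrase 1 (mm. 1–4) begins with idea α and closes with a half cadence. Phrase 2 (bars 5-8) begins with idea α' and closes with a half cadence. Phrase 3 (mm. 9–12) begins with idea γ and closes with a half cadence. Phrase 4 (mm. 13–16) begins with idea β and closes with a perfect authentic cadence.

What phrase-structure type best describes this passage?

contrasting double period

Four phrases in two halves: the first half (mm. 1–8) ends with a half cadence, the second (mm. 9–16) with a perfect authentic cadence — a large antecedent–consequent pair, i.e. a double period.
Phrase 3 begins with different material from phrase 1, making it contrasting.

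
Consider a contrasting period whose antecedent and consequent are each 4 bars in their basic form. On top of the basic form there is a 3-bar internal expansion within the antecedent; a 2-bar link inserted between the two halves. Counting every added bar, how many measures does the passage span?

13 measures

Basic contrasting period: 4 + 4 = 8 bars.
8 (basic form) + 3 (internal expansion) + 2 (link) = 13.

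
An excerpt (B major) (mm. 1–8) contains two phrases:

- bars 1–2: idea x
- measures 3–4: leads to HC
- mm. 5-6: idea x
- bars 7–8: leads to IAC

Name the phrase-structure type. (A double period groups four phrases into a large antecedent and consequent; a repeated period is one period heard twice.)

Phrase 1 ends with a half cadence (weaker) and phrase 2 with an imperfect authentic cadence (stronger): antecedent + consequent = a period.
The two phrases open with the same material (x / x), so the period is parallel.

parallel period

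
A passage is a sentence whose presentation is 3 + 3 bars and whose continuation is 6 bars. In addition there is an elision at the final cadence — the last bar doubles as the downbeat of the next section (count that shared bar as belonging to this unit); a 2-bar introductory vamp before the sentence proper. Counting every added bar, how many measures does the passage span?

14 measures

Basic sentence: 3 + 3 + 6 = 12 bars.
12 (basic form) + 2 (introduction) = 14.
The elision shares a bar with the next section but does not change this unit's count.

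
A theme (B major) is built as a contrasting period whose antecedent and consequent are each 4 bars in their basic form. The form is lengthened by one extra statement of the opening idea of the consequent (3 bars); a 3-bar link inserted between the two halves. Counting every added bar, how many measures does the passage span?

14 measures

Basic contrasting period: 4 + 4 = 8 bars.
8 (basic form) + 3 (extra statement) + 3 (link) = 14.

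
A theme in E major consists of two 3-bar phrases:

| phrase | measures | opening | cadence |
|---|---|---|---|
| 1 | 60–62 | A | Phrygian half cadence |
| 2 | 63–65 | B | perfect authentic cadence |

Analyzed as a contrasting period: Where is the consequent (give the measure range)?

measures 63–65

The antecedent is the phrase ending with the weaker cadence (Phrygian half cadence, phrase 1) and the consequent the one ending more conclusively (perfect authentic cadence, phrase 2); the consequent is mm. 63–65.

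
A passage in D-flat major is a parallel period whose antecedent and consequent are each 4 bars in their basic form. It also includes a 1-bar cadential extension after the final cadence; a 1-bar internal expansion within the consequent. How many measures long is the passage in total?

10 measures

Basic parallel period: 4 + 4 = 8 bars.
8 (basic form) + 1 (cadential extension) + 1 (internal expansion) = 10.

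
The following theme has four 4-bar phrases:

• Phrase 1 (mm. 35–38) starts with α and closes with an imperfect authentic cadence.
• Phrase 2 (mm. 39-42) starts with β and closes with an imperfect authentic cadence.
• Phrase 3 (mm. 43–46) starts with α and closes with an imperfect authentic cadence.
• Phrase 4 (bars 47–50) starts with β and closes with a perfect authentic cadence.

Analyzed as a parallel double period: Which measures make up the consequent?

In a double period the four phrases pair into a large antecedent (phrases 1–2, ending imperfect authentic cadence) and a large consequent (phrases 3–4, ending perfect authentic cadence). The consequent spans mm. 43–50.

measures 43–50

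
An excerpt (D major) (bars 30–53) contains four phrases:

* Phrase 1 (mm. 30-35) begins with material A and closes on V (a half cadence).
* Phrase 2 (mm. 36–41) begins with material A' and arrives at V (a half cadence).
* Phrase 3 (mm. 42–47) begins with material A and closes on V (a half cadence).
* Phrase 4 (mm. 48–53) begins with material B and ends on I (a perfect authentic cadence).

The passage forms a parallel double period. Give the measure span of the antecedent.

In a double period the four phrases pair into a large antecedent (phrases 1–2, ending half cadence) and a large consequent (phrases 3–4, ending perfect authentic cadence). The antecedent spans mm. 30–41.

measures 30–41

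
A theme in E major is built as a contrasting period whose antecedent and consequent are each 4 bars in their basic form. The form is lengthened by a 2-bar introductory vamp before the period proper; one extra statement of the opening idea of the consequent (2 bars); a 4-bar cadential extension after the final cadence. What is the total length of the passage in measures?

Basic contrasting period: 4 + 4 = 8 bars.
8 (basic form) + 2 (introduction) + 2 (extra statement) + 4 (cadential extension) = 16.

16 measures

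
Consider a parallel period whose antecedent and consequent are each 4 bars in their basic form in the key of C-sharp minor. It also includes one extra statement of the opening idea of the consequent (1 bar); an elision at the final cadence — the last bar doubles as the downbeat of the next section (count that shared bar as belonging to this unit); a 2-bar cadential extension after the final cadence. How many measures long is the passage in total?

11 measures

Basic parallel period: 4 + 4 = 8 bars.
8 (basic form) + 1 (extra statement) + 2 (cadential extension) = 11.
The elision shares a bar with the next section but does not change this unit's count.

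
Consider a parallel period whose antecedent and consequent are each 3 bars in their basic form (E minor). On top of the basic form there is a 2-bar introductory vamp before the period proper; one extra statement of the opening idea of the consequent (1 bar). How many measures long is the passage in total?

Basic parallel period: 3 + 3 = 6 bars.
6 (basic form) + 2 (introduction) + 1 (extra statement) = 9.

9 measures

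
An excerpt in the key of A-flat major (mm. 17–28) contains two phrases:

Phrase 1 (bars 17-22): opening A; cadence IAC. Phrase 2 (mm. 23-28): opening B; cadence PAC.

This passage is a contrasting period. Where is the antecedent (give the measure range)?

The antecedent is the phrase ending with the weaker cadence (imperfect authentic cadence, phrase 1) and the consequent the one ending more conclusively (perfect authentic cadence, phrase 2); the antecedent is mm. 17-22.

measures 17–22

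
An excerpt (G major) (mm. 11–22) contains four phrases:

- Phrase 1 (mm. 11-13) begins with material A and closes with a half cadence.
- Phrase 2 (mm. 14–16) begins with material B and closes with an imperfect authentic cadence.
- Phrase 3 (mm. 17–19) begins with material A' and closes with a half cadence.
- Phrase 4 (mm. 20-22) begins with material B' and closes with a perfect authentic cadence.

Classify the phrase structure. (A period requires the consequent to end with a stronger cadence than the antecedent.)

parallel double period

Four phrases in two halves: the first half (mm. 11–16) ends with an imperfect authentic cadence, the second (measures 17–22) with a perfect authentic cadence — a large antecedent–consequent pair, i.e. a double period.
Phrase 3 begins with the same material as phrase 1, making it parallel.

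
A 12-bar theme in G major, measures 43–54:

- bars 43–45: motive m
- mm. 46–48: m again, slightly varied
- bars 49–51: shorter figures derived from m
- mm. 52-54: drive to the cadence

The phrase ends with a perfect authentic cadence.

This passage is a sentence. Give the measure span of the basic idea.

measures 43–45

The presentation of a sentence is the basic idea (measures 43–45) plus its repetition (mm. 46–48); the basic idea is therefore mm. 43–45.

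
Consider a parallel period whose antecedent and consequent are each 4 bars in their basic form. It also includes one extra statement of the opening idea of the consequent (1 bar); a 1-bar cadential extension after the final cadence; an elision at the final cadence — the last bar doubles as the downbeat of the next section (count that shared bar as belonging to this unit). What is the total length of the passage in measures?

10 measures

Basic parallel period: 4 + 4 = 8 bars.
8 (basic form) + 1 (extra statement) + 1 (cadential extension) = 10.
The elision shares a bar with the next section but does not change this unit's count.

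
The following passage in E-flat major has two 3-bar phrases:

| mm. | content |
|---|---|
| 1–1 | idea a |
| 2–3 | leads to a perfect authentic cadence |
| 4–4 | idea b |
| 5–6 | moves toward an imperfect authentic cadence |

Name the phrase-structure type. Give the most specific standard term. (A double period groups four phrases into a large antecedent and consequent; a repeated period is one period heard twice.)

The second phrase closes with an imperfect authentic cadence, which is not stronger than the first phrase's perfect authentic cadence; without a weak→strong cadential pair there is no antecedent–consequent relationship, so this is a phrase group rather than a period.

phrase group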